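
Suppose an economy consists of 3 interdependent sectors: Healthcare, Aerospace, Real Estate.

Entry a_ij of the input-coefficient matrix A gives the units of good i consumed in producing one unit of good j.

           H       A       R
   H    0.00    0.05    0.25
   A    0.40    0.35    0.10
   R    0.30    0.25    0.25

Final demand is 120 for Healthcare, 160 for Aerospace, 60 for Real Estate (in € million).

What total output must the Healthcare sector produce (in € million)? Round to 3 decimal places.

I − A =
  [   1.00    -0.05    -0.25]
  [  -0.40     0.65    -0.10]
  [  -0.30    -0.25     0.75]
Cofactors of I−A, C_ij = (−1)^(i+j)·(minor ij) (rows/columns in the sector order above):
  C_11 = (0.65)(0.75) − (-0.10)(-0.25) = 0.4625
  C_12 = −[(-0.40)(0.75) − (-0.10)(-0.30)] = 0.3300
  C_13 = (-0.40)(-0.25) − (0.65)(-0.30) = 0.2950
  C_21 = −[(-0.05)(0.75) − (-0.25)(-0.25)] = 0.1000
  C_22 = (1.00)(0.75) − (-0.25)(-0.30) = 0.6750
  C_23 = −[(1.00)(-0.25) − (-0.05)(-0.30)] = 0.2650
  C_31 = (-0.05)(-0.10) − (-0.25)(0.65) = 0.1675
  C_32 = −[(1.00)(-0.10) − (-0.25)(-0.40)] = 0.2000
  C_33 = (1.00)(0.65) − (-0.05)(-0.40) = 0.6300
det(I−A) = Σ_j (I−A)_1j·C_1j = (1.00)(0.4625) + (-0.05)(0.3300) + (-0.25)(0.2950) = 0.37225
adj(I−A) = Cᵀ =
  [ 0.4625   0.1000   0.1675]
  [ 0.3300   0.6750   0.2000]
  [ 0.2950   0.2650   0.6300]
(I − A)⁻¹ = adj(I−A) / det(I−A) ≈
  [   1.2424     0.2686     0.4500]
  [   0.8865     1.8133     0.5373]
  [   0.7925     0.7119     1.6924]
x = (I − A)⁻¹ d = adj(I−A)·d / det(I−A), with det(I−A) = 0.37225:
  x_H = (0.4625·120 + 0.1000·160 + 0.1675·60) / 0.37225 = 81.55 / 0.37225 ≈ 219.073
  x_A = (0.3300·120 + 0.6750·160 + 0.2000·60) / 0.37225 = 159.60 / 0.37225 ≈ 428.744
  x_R = (0.2950·120 + 0.2650·160 + 0.6300·60) / 0.37225 = 115.60 / 0.37225 ≈ 310.544

x_H = 219.073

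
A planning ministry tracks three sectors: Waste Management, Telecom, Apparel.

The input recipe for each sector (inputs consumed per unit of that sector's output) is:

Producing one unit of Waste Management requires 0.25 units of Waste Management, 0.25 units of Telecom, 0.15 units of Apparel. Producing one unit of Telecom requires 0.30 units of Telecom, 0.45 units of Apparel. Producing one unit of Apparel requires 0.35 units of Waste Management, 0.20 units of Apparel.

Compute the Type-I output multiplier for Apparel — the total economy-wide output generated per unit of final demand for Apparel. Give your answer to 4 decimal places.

m_3 = 2.4936

I − A =
  [   0.75     0.00    -0.35]
  [  -0.25     0.70     0.00]
  [  -0.15    -0.45     0.80]
Cofactors of I−A, C_ij = (−1)^(i+j)·(minor ij) (rows/columns in the sector order above):
  C_11 = (0.70)(0.80) − (0.00)(-0.45) = 0.5600
  C_12 = −[(-0.25)(0.80) − (0.00)(-0.15)] = 0.2000
  C_13 = (-0.25)(-0.45) − (0.70)(-0.15) = 0.2175
  C_21 = −[(0.00)(0.80) − (-0.35)(-0.45)] = 0.1575
  C_22 = (0.75)(0.80) − (-0.35)(-0.15) = 0.5475
  C_23 = −[(0.75)(-0.45) − (0.00)(-0.15)] = 0.3375
  C_31 = (0.00)(0.00) − (-0.35)(0.70) = 0.2450
  C_32 = −[(0.75)(0.00) − (-0.35)(-0.25)] = 0.0875
  C_33 = (0.75)(0.70) − (0.00)(-0.25) = 0.5250
det(I−A) = Σ_j (I−A)_1j·C_1j = (0.75)(0.5600) + (0.00)(0.2000) + (-0.35)(0.2175) = 0.343875
adj(I−A) = Cᵀ =
  [ 0.5600   0.1575   0.2450]
  [ 0.2000   0.5475   0.0875]
  [ 0.2175   0.3375   0.5250]
(I − A)⁻¹ = adj(I−A) / det(I−A) ≈
  [   1.62850     0.45802     0.71247]
  [   0.58161     1.59215     0.25445]
  [   0.63250     0.98146     1.52672]
The output multiplier for sector j is the column-j sum of the Leontief inverse (I − A)⁻¹ = adj(I−A) / det(I−A).
Column 3 of adj(I−A): (0.2450, 0.0875, 0.5250); det(I−A) = 0.343875.
m_3 = (0.2450 + 0.0875 + 0.5250) / 0.343875 = 0.8575 / 0.343875 ≈ 2.4936.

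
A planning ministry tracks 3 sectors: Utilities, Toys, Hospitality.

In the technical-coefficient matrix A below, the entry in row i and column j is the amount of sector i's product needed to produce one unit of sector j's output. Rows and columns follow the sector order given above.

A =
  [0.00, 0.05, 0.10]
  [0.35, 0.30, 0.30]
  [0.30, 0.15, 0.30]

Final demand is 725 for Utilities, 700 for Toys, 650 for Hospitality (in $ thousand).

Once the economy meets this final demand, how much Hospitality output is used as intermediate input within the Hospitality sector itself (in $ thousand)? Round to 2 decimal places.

z_33 = 559.28

I − A =
  [   1.00    -0.05    -0.10]
  [  -0.35     0.70    -0.30]
  [  -0.30    -0.15     0.70]
Cofactors of I−A, C_ij = (−1)^(i+j)·(minor ij) (rows/columns in the sector order above):
  C_11 = (0.70)(0.70) − (-0.30)(-0.15) = 0.4450
  C_12 = −[(-0.35)(0.70) − (-0.30)(-0.30)] = 0.3350
  C_13 = (-0.35)(-0.15) − (0.70)(-0.30) = 0.2625
  C_21 = −[(-0.05)(0.70) − (-0.10)(-0.15)] = 0.0500
  C_22 = (1.00)(0.70) − (-0.10)(-0.30) = 0.6700
  C_23 = −[(1.00)(-0.15) − (-0.05)(-0.30)] = 0.1650
  C_31 = (-0.05)(-0.30) − (-0.10)(0.70) = 0.0850
  C_32 = −[(1.00)(-0.30) − (-0.10)(-0.35)] = 0.3350
  C_33 = (1.00)(0.70) − (-0.05)(-0.35) = 0.6825
det(I−A) = Σ_j (I−A)_1j·C_1j = (1.00)(0.4450) + (-0.05)(0.3350) + (-0.10)(0.2625) = 0.4020
adj(I−A) = Cᵀ =
  [ 0.4450   0.0500   0.0850]
  [ 0.3350   0.6700   0.3350]
  [ 0.2625   0.1650   0.6825]
(I − A)⁻¹ = adj(I−A) / det(I−A) ≈
  [   1.1070     0.1244     0.2114]
  [   0.8333     1.6667     0.8333]
  [   0.6530     0.4104     1.6978]
First solve x = (I − A)⁻¹ d = adj(I−A)·d / det(I−A); in particular x_3 = (0.2625·725 + 0.1650·700 + 0.6825·650) / 0.4020 = 749.4375 / 0.4020 ≈ 1864.2724.
Intermediate flow from 3 to 3: z_33 = a_33 · x_3 = 0.30 × 749.4375 / 0.4020 = 224.83125 / 0.4020 ≈ 559.28.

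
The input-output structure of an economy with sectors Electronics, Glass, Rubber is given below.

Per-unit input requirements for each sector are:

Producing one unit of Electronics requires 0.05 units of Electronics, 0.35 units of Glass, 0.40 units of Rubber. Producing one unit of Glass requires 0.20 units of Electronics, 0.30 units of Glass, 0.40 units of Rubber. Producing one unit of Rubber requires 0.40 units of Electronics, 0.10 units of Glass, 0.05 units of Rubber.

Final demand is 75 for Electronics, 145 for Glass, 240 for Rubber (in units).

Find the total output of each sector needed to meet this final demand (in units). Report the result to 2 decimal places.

I − A =
  [   0.95    -0.20    -0.40]
  [  -0.35     0.70    -0.10]
  [  -0.40    -0.40     0.95]
Cofactors of I−A, C_ij = (−1)^(i+j)·(minor ij) (rows/columns in the sector order above):
  C_11 = (0.70)(0.95) − (-0.10)(-0.40) = 0.6250
  C_12 = −[(-0.35)(0.95) − (-0.10)(-0.40)] = 0.3725
  C_13 = (-0.35)(-0.40) − (0.70)(-0.40) = 0.4200
  C_21 = −[(-0.20)(0.95) − (-0.40)(-0.40)] = 0.3500
  C_22 = (0.95)(0.95) − (-0.40)(-0.40) = 0.7425
  C_23 = −[(0.95)(-0.40) − (-0.20)(-0.40)] = 0.4600
  C_31 = (-0.20)(-0.10) − (-0.40)(0.70) = 0.3000
  C_32 = −[(0.95)(-0.10) − (-0.40)(-0.35)] = 0.2350
  C_33 = (0.95)(0.70) − (-0.20)(-0.35) = 0.5950
det(I−A) = Σ_j (I−A)_1j·C_1j = (0.95)(0.6250) + (-0.20)(0.3725) + (-0.40)(0.4200) = 0.35125
adj(I−A) = Cᵀ =
  [ 0.6250   0.3500   0.3000]
  [ 0.3725   0.7425   0.2350]
  [ 0.4200   0.4600   0.5950]
(I − A)⁻¹ = adj(I−A) / det(I−A) ≈
  [   1.7794     0.9964     0.8541]
  [   1.0605     2.1139     0.6690]
  [   1.1957     1.3096     1.6940]
x = (I − A)⁻¹ d = adj(I−A)·d / det(I−A), with det(I−A) = 0.35125:
  x_1 = (0.6250·75 + 0.3500·145 + 0.3000·240) / 0.35125 = 169.625 / 0.35125 ≈ 482.92
  x_2 = (0.3725·75 + 0.7425·145 + 0.2350·240) / 0.35125 = 192.00 / 0.35125 ≈ 546.62
  x_3 = (0.4200·75 + 0.4600·145 + 0.5950·240) / 0.35125 = 241.00 / 0.35125 ≈ 686.12

x_1 = 482.92, x_2 = 546.62, x_3 = 686.12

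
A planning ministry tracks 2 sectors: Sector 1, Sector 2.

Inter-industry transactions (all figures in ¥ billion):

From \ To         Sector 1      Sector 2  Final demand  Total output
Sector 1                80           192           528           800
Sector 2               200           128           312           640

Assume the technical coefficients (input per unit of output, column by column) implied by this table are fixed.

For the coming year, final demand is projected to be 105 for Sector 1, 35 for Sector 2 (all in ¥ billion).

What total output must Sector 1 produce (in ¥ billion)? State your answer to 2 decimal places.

x_1 = 146.51

Technical coefficients a_ij = z_ij / X_j:
  a_11 = 80/800 = 0.10, a_21 = 200/800 = 0.25
  a_12 = 192/640 = 0.30, a_22 = 128/640 = 0.20
I − A =
  [   0.90    -0.30]
  [  -0.25     0.80]
det(I−A) = (0.90)(0.80) − (-0.30)(-0.25) = 0.6450
adj(I−A) = [[0.80, 0.30], [0.25, 0.90]]
(I − A)⁻¹ = adj(I−A) / det(I−A) ≈
  [   1.2403     0.4651]
  [   0.3876     1.3953]
x = (I − A)⁻¹ d = adj(I−A)·d / det(I−A), with det(I−A) = 0.6450:
  x_1 = (0.80·105 + 0.30·35) / 0.6450 = 94.50 / 0.6450 ≈ 146.51
  x_2 = (0.25·105 + 0.90·35) / 0.6450 = 57.75 / 0.6450 ≈ 89.53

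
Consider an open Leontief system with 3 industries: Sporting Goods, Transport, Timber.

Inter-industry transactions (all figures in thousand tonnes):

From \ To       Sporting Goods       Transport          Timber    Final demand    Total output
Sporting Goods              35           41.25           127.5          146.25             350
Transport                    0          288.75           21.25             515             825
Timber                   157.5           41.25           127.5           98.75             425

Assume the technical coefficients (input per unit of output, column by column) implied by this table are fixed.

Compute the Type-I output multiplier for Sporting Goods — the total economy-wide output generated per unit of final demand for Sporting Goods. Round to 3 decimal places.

m_1 = 2.411

Technical coefficients a_ij = z_ij / X_j:
  a_11 = 35/350 = 0.10, a_21 = 0/350 = 0.00, a_31 = 157.5/350 = 0.45
  a_12 = 41.25/825 = 0.05, a_22 = 288.75/825 = 0.35, a_32 = 41.25/825 = 0.05
  a_13 = 127.5/425 = 0.30, a_23 = 21.25/425 = 0.05, a_33 = 127.5/425 = 0.30
I − A =
  [   0.90    -0.05    -0.30]
  [   0.00     0.65    -0.05]
  [  -0.45    -0.05     0.70]
Cofactors of I−A, C_ij = (−1)^(i+j)·(minor ij) (rows/columns in the sector order above):
  C_11 = (0.65)(0.70) − (-0.05)(-0.05) = 0.4525
  C_12 = −[(0.00)(0.70) − (-0.05)(-0.45)] = 0.0225
  C_13 = (0.00)(-0.05) − (0.65)(-0.45) = 0.2925
  C_21 = −[(-0.05)(0.70) − (-0.30)(-0.05)] = 0.0500
  C_22 = (0.90)(0.70) − (-0.30)(-0.45) = 0.4950
  C_23 = −[(0.90)(-0.05) − (-0.05)(-0.45)] = 0.0675
  C_31 = (-0.05)(-0.05) − (-0.30)(0.65) = 0.1975
  C_32 = −[(0.90)(-0.05) − (-0.30)(0.00)] = 0.0450
  C_33 = (0.90)(0.65) − (-0.05)(0.00) = 0.5850
det(I−A) = Σ_j (I−A)_1j·C_1j = (0.90)(0.4525) + (-0.05)(0.0225) + (-0.30)(0.2925) = 0.318375
adj(I−A) = Cᵀ =
  [ 0.4525   0.0500   0.1975]
  [ 0.0225   0.4950   0.0450]
  [ 0.2925   0.0675   0.5850]
(I − A)⁻¹ = adj(I−A) / det(I−A) ≈
  [   1.4213     0.1570     0.6203]
  [   0.0707     1.5548     0.1413]
  [   0.9187     0.2120     1.8375]
The output multiplier for sector j is the column-j sum of the Leontief inverse (I − A)⁻¹ = adj(I−A) / det(I−A).
Column 1 of adj(I−A): (0.4525, 0.0225, 0.2925); det(I−A) = 0.318375.
m_1 = (0.4525 + 0.0225 + 0.2925) / 0.318375 = 0.7675 / 0.318375 ≈ 2.411.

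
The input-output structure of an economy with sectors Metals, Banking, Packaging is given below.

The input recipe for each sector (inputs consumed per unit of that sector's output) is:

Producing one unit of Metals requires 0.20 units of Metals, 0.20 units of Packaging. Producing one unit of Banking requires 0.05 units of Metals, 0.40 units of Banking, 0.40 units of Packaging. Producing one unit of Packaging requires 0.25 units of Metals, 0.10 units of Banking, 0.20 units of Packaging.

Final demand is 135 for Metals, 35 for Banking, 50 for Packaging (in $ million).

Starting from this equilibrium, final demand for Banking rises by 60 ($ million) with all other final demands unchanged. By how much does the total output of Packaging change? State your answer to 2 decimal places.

Δx_P = 61.68

I − A =
  [   0.80    -0.05    -0.25]
  [   0.00     0.60    -0.10]
  [  -0.20    -0.40     0.80]
Cofactors of I−A, C_ij = (−1)^(i+j)·(minor ij) (rows/columns in the sector order above):
  C_11 = (0.60)(0.80) − (-0.10)(-0.40) = 0.4400
  C_12 = −[(0.00)(0.80) − (-0.10)(-0.20)] = 0.0200
  C_13 = (0.00)(-0.40) − (0.60)(-0.20) = 0.1200
  C_21 = −[(-0.05)(0.80) − (-0.25)(-0.40)] = 0.1400
  C_22 = (0.80)(0.80) − (-0.25)(-0.20) = 0.5900
  C_23 = −[(0.80)(-0.40) − (-0.05)(-0.20)] = 0.3300
  C_31 = (-0.05)(-0.10) − (-0.25)(0.60) = 0.1550
  C_32 = −[(0.80)(-0.10) − (-0.25)(0.00)] = 0.0800
  C_33 = (0.80)(0.60) − (-0.05)(0.00) = 0.4800
det(I−A) = Σ_j (I−A)_1j·C_1j = (0.80)(0.4400) + (-0.05)(0.0200) + (-0.25)(0.1200) = 0.3210
adj(I−A) = Cᵀ =
  [ 0.4400   0.1400   0.1550]
  [ 0.0200   0.5900   0.0800]
  [ 0.1200   0.3300   0.4800]
(I − A)⁻¹ = adj(I−A) / det(I−A) ≈
  [   1.3707     0.4361     0.4829]
  [   0.0623     1.8380     0.2492]
  [   0.3738     1.0280     1.4953]
Δx = (I − A)⁻¹ Δd with Δd having +60 in the Banking component and 0 elsewhere.
So Δx_P = L_PB · (+60), where L_PB = adj(I−A)_PB / det(I−A) = 0.3300 / 0.3210.
Δx_P = 0.3300 × (+60) / 0.3210 = 19.80 / 0.3210 ≈ 61.68.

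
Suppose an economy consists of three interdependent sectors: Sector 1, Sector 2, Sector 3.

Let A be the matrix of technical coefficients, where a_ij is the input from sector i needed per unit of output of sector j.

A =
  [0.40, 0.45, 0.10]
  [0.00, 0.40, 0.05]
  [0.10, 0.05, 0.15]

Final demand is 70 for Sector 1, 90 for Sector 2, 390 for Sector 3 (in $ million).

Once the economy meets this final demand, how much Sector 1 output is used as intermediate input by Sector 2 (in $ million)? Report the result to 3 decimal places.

I − A =
  [   0.60    -0.45    -0.10]
  [   0.00     0.60    -0.05]
  [  -0.10    -0.05     0.85]
Cofactors of I−A, C_ij = (−1)^(i+j)·(minor ij) (rows/columns in the sector order above):
  C_11 = (0.60)(0.85) − (-0.05)(-0.05) = 0.5075
  C_12 = −[(0.00)(0.85) − (-0.05)(-0.10)] = 0.0050
  C_13 = (0.00)(-0.05) − (0.60)(-0.10) = 0.0600
  C_21 = −[(-0.45)(0.85) − (-0.10)(-0.05)] = 0.3875
  C_22 = (0.60)(0.85) − (-0.10)(-0.10) = 0.5000
  C_23 = −[(0.60)(-0.05) − (-0.45)(-0.10)] = 0.0750
  C_31 = (-0.45)(-0.05) − (-0.10)(0.60) = 0.0825
  C_32 = −[(0.60)(-0.05) − (-0.10)(0.00)] = 0.0300
  C_33 = (0.60)(0.60) − (-0.45)(0.00) = 0.3600
det(I−A) = Σ_j (I−A)_1j·C_1j = (0.60)(0.5075) + (-0.45)(0.0050) + (-0.10)(0.0600) = 0.29625
adj(I−A) = Cᵀ =
  [ 0.5075   0.3875   0.0825]
  [ 0.0050   0.5000   0.0300]
  [ 0.0600   0.0750   0.3600]
(I − A)⁻¹ = adj(I−A) / det(I−A) ≈
  [   1.7131     1.3080     0.2785]
  [   0.0169     1.6878     0.1013]
  [   0.2025     0.2532     1.2152]
First solve x = (I − A)⁻¹ d = adj(I−A)·d / det(I−A); in particular x_2 = (0.0050·70 + 0.5000·90 + 0.0300·390) / 0.29625 = 57.05 / 0.29625 ≈ 192.57384.
Intermediate flow from 1 to 2: z_12 = a_12 · x_2 = 0.45 × 57.05 / 0.29625 = 25.6725 / 0.29625 ≈ 86.658.

z_12 = 86.658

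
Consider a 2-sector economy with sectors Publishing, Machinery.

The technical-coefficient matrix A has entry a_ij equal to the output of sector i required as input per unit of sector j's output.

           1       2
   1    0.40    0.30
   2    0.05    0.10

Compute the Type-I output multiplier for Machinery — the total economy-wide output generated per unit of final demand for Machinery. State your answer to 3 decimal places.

I − A =
  [   0.60    -0.30]
  [  -0.05     0.90]
det(I−A) = (0.60)(0.90) − (-0.30)(-0.05) = 0.5250
adj(I−A) = [[0.90, 0.30], [0.05, 0.60]]
(I − A)⁻¹ = adj(I−A) / det(I−A) ≈
  [   1.7143     0.5714]
  [   0.0952     1.1429]
The output multiplier for sector j is the column-j sum of the Leontief inverse (I − A)⁻¹ = adj(I−A) / det(I−A).
Column 2 of adj(I−A): (0.30, 0.60); det(I−A) = 0.5250.
m_2 = (0.30 + 0.60) / 0.5250 = 0.90 / 0.5250 ≈ 1.714.

m_2 = 1.714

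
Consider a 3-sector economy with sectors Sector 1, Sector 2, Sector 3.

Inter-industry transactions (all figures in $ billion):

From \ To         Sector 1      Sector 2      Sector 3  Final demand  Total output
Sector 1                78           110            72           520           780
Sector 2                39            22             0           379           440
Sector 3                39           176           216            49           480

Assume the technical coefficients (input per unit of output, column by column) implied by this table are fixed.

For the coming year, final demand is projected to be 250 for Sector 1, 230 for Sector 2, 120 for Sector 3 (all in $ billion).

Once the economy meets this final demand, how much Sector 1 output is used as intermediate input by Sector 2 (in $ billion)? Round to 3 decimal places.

z_12 = 66.133

Technical coefficients a_ij = z_ij / X_j:
  a_11 = 78/780 = 0.10, a_21 = 39/780 = 0.05, a_31 = 39/780 = 0.05
  a_12 = 110/440 = 0.25, a_22 = 22/440 = 0.05, a_32 = 176/440 = 0.40
  a_13 = 72/480 = 0.15, a_23 = 0/480 = 0.00, a_33 = 216/480 = 0.45
I − A =
  [   0.90    -0.25    -0.15]
  [  -0.05     0.95     0.00]
  [  -0.05    -0.40     0.55]
Cofactors of I−A, C_ij = (−1)^(i+j)·(minor ij) (rows/columns in the sector order above):
  C_11 = (0.95)(0.55) − (0.00)(-0.40) = 0.5225
  C_12 = −[(-0.05)(0.55) − (0.00)(-0.05)] = 0.0275
  C_13 = (-0.05)(-0.40) − (0.95)(-0.05) = 0.0675
  C_21 = −[(-0.25)(0.55) − (-0.15)(-0.40)] = 0.1975
  C_22 = (0.90)(0.55) − (-0.15)(-0.05) = 0.4875
  C_23 = −[(0.90)(-0.40) − (-0.25)(-0.05)] = 0.3725
  C_31 = (-0.25)(0.00) − (-0.15)(0.95) = 0.1425
  C_32 = −[(0.90)(0.00) − (-0.15)(-0.05)] = 0.0075
  C_33 = (0.90)(0.95) − (-0.25)(-0.05) = 0.8425
det(I−A) = Σ_j (I−A)_1j·C_1j = (0.90)(0.5225) + (-0.25)(0.0275) + (-0.15)(0.0675) = 0.45325
adj(I−A) = Cᵀ =
  [ 0.5225   0.1975   0.1425]
  [ 0.0275   0.4875   0.0075]
  [ 0.0675   0.3725   0.8425]
(I − A)⁻¹ = adj(I−A) / det(I−A) ≈
  [   1.1528     0.4357     0.3144]
  [   0.0607     1.0756     0.0165]
  [   0.1489     0.8218     1.8588]
First solve x = (I − A)⁻¹ d = adj(I−A)·d / det(I−A); in particular x_2 = (0.0275·250 + 0.4875·230 + 0.0075·120) / 0.45325 = 119.90 / 0.45325 ≈ 264.53392.
Intermediate flow from 1 to 2: z_12 = a_12 · x_2 = 0.25 × 119.90 / 0.45325 = 29.975 / 0.45325 ≈ 66.133.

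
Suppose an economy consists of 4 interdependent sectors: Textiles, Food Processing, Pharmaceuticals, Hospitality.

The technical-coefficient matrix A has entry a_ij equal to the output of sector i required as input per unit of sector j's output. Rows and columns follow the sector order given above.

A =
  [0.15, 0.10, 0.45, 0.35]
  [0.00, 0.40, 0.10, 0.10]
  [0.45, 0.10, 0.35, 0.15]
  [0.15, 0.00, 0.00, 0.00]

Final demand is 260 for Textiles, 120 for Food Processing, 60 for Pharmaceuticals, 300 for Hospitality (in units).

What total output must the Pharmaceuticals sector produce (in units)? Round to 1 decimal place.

x_3 = 1024.0

I − A =
  [   0.85    -0.10    -0.45    -0.35]
  [   0.00     0.60    -0.10    -0.10]
  [  -0.45    -0.10     0.65    -0.15]
  [  -0.15     0.00     0.00     1.00]
Compute the cofactors C_ij = (−1)^(i+j)·(3×3 minor ij) of I−A; the adjugate is their transpose:
adj(I−A) = Cᵀ =
  [ 0.38000   0.11000   0.28000   0.18600]
  [ 0.05700   0.30575   0.08650   0.06350]
  [ 0.28500   0.12700   0.47700   0.18400]
  [ 0.05700   0.01650   0.04200   0.19700]
det(I−A) = Σ_j (I−A)_1j·C_1j = (0.85)(0.38000) + (-0.10)(0.05700) + (-0.45)(0.28500) + (-0.35)(0.05700) = 0.1691
(I − A)⁻¹ = adj(I−A) / det(I−A) ≈
  [   2.2472     0.6505     1.6558     1.0999]
  [   0.3371     1.8081     0.5115     0.3755]
  [   1.6854     0.7510     2.8208     1.0881]
  [   0.3371     0.0976     0.2484     1.1650]
x = (I − A)⁻¹ d = adj(I−A)·d / det(I−A), with det(I−A) = 0.1691:
  x_1 = (0.38000·260 + 0.11000·120 + 0.28000·60 + 0.18600·300) / 0.1691 = 184.60 / 0.1691 ≈ 1091.7
  x_2 = (0.05700·260 + 0.30575·120 + 0.08650·60 + 0.06350·300) / 0.1691 = 75.75 / 0.1691 ≈ 448.0
  x_3 = (0.28500·260 + 0.12700·120 + 0.47700·60 + 0.18400·300) / 0.1691 = 173.16 / 0.1691 ≈ 1024.0
  x_4 = (0.05700·260 + 0.01650·120 + 0.04200·60 + 0.19700·300) / 0.1691 = 78.42 / 0.1691 ≈ 463.7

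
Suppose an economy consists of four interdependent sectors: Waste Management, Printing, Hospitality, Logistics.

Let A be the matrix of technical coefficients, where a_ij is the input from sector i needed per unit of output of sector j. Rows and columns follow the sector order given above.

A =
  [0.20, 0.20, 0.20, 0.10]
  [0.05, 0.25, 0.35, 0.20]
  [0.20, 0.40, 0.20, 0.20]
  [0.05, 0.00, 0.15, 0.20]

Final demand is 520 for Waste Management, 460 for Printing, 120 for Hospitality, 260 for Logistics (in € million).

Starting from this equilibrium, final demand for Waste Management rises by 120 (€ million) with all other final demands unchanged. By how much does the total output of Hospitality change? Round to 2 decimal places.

Δx_3 = 83.63

I − A =
  [   0.80    -0.20    -0.20    -0.10]
  [  -0.05     0.75    -0.35    -0.20]
  [  -0.20    -0.40     0.80    -0.20]
  [  -0.05     0.00    -0.15     0.80]
Compute the cofactors C_ij = (−1)^(i+j)·(3×3 minor ij) of I−A; the adjugate is their transpose:
adj(I−A) = Cᵀ =
  [ 0.33350   0.19200   0.19325   0.13800]
  [ 0.10400   0.44700   0.25700   0.18900]
  [ 0.14750   0.28800   0.46625   0.20700]
  [ 0.04850   0.06600   0.09950   0.31200]
det(I−A) = Σ_j (I−A)_1j·C_1j = (0.80)(0.33350) + (-0.20)(0.10400) + (-0.20)(0.14750) + (-0.10)(0.04850) = 0.21165
(I − A)⁻¹ = adj(I−A) / det(I−A) ≈
  [   1.5757     0.9072     0.9131     0.6520]
  [   0.4914     2.1120     1.2143     0.8930]
  [   0.6969     1.3607     2.2029     0.9780]
  [   0.2292     0.3118     0.4701     1.4741]
Δx = (I − A)⁻¹ Δd with Δd having +120 in the Waste Management component and 0 elsewhere.
So Δx_3 = L_31 · (+120), where L_31 = adj(I−A)_31 / det(I−A) = 0.14750 / 0.21165.
Δx_3 = 0.14750 × (+120) / 0.21165 = 17.70 / 0.21165 ≈ 83.63.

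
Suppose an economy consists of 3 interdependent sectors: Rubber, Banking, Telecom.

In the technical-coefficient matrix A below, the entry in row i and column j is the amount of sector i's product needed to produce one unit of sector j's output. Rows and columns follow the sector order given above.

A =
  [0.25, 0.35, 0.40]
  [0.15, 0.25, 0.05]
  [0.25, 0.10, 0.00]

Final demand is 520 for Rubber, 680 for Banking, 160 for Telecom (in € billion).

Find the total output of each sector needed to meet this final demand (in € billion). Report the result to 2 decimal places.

I − A =
  [   0.75    -0.35    -0.40]
  [  -0.15     0.75    -0.05]
  [  -0.25    -0.10     1.00]
Cofactors of I−A, C_ij = (−1)^(i+j)·(minor ij) (rows/columns in the sector order above):
  C_11 = (0.75)(1.00) − (-0.05)(-0.10) = 0.7450
  C_12 = −[(-0.15)(1.00) − (-0.05)(-0.25)] = 0.1625
  C_13 = (-0.15)(-0.10) − (0.75)(-0.25) = 0.2025
  C_21 = −[(-0.35)(1.00) − (-0.40)(-0.10)] = 0.3900
  C_22 = (0.75)(1.00) − (-0.40)(-0.25) = 0.6500
  C_23 = −[(0.75)(-0.10) − (-0.35)(-0.25)] = 0.1625
  C_31 = (-0.35)(-0.05) − (-0.40)(0.75) = 0.3175
  C_32 = −[(0.75)(-0.05) − (-0.40)(-0.15)] = 0.0975
  C_33 = (0.75)(0.75) − (-0.35)(-0.15) = 0.5100
det(I−A) = Σ_j (I−A)_1j·C_1j = (0.75)(0.7450) + (-0.35)(0.1625) + (-0.40)(0.2025) = 0.420875
adj(I−A) = Cᵀ =
  [ 0.7450   0.3900   0.3175]
  [ 0.1625   0.6500   0.0975]
  [ 0.2025   0.1625   0.5100]
(I − A)⁻¹ = adj(I−A) / det(I−A) ≈
  [   1.7701     0.9266     0.7544]
  [   0.3861     1.5444     0.2317]
  [   0.4811     0.3861     1.2118]
x = (I − A)⁻¹ d = adj(I−A)·d / det(I−A), with det(I−A) = 0.420875:
  x_1 = (0.7450·520 + 0.3900·680 + 0.3175·160) / 0.420875 = 703.40 / 0.420875 ≈ 1671.28
  x_2 = (0.1625·520 + 0.6500·680 + 0.0975·160) / 0.420875 = 542.10 / 0.420875 ≈ 1288.03
  x_3 = (0.2025·520 + 0.1625·680 + 0.5100·160) / 0.420875 = 297.40 / 0.420875 ≈ 706.62

x_1 = 1671.28, x_2 = 1288.03, x_3 = 706.62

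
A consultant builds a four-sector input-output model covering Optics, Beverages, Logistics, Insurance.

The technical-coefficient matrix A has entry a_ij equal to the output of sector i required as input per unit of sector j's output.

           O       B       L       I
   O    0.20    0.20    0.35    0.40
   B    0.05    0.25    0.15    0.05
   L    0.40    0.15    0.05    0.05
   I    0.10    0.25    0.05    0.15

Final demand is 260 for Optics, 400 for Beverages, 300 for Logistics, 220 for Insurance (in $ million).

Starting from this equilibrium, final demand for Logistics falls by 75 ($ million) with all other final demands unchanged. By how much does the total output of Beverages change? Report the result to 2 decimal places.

Δx_B = -28.83

I − A =
  [   0.80    -0.20    -0.35    -0.40]
  [  -0.05     0.75    -0.15    -0.05]
  [  -0.40    -0.15     0.95    -0.05]
  [  -0.10    -0.25    -0.05     0.85]
Compute the cofactors C_ij = (−1)^(i+j)·(3×3 minor ij) of I−A; the adjugate is their transpose:
adj(I−A) = Cᵀ =
  [ 0.570500   0.308000   0.274750   0.302750]
  [ 0.097750   0.477250   0.115625   0.080875]
  [ 0.261500   0.215000   0.455500   0.162500]
  [ 0.111250   0.189250   0.093125   0.422875]
det(I−A) = Σ_j (I−A)_1j·C_1j = (0.80)(0.570500) + (-0.20)(0.097750) + (-0.35)(0.261500) + (-0.40)(0.111250) = 0.300825
(I − A)⁻¹ = adj(I−A) / det(I−A) ≈
  [   1.8965     1.0239     0.9133     1.0064]
  [   0.3249     1.5865     0.3844     0.2688]
  [   0.8693     0.7147     1.5142     0.5402]
  [   0.3698     0.6291     0.3096     1.4057]
Δx = (I − A)⁻¹ Δd with Δd having -75 in the Logistics component and 0 elsewhere.
So Δx_B = L_BL · (-75), where L_BL = adj(I−A)_BL / det(I−A) = 0.115625 / 0.300825.
Δx_B = 0.115625 × (-75) / 0.300825 = -8.671875 / 0.300825 ≈ -28.83.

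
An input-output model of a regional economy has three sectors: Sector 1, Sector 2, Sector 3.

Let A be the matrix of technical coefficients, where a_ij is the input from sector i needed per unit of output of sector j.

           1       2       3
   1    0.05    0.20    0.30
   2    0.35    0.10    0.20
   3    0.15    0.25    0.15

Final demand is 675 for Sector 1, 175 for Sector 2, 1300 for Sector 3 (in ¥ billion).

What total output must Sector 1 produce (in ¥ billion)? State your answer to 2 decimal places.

I − A =
  [   0.95    -0.20    -0.30]
  [  -0.35     0.90    -0.20]
  [  -0.15    -0.25     0.85]
Cofactors of I−A, C_ij = (−1)^(i+j)·(minor ij) (rows/columns in the sector order above):
  C_11 = (0.90)(0.85) − (-0.20)(-0.25) = 0.7150
  C_12 = −[(-0.35)(0.85) − (-0.20)(-0.15)] = 0.3275
  C_13 = (-0.35)(-0.25) − (0.90)(-0.15) = 0.2225
  C_21 = −[(-0.20)(0.85) − (-0.30)(-0.25)] = 0.2450
  C_22 = (0.95)(0.85) − (-0.30)(-0.15) = 0.7625
  C_23 = −[(0.95)(-0.25) − (-0.20)(-0.15)] = 0.2675
  C_31 = (-0.20)(-0.20) − (-0.30)(0.90) = 0.3100
  C_32 = −[(0.95)(-0.20) − (-0.30)(-0.35)] = 0.2950
  C_33 = (0.95)(0.90) − (-0.20)(-0.35) = 0.7850
det(I−A) = Σ_j (I−A)_1j·C_1j = (0.95)(0.7150) + (-0.20)(0.3275) + (-0.30)(0.2225) = 0.5470
adj(I−A) = Cᵀ =
  [ 0.7150   0.2450   0.3100]
  [ 0.3275   0.7625   0.2950]
  [ 0.2225   0.2675   0.7850]
(I − A)⁻¹ = adj(I−A) / det(I−A) ≈
  [   1.3071     0.4479     0.5667]
  [   0.5987     1.3940     0.5393]
  [   0.4068     0.4890     1.4351]
x = (I − A)⁻¹ d = adj(I−A)·d / det(I−A), with det(I−A) = 0.5470:
  x_1 = (0.7150·675 + 0.2450·175 + 0.3100·1300) / 0.5470 = 928.50 / 0.5470 ≈ 1697.44
  x_2 = (0.3275·675 + 0.7625·175 + 0.2950·1300) / 0.5470 = 738.00 / 0.5470 ≈ 1349.18
  x_3 = (0.2225·675 + 0.2675·175 + 0.7850·1300) / 0.5470 = 1217.50 / 0.5470 ≈ 2225.78

x_1 = 1697.44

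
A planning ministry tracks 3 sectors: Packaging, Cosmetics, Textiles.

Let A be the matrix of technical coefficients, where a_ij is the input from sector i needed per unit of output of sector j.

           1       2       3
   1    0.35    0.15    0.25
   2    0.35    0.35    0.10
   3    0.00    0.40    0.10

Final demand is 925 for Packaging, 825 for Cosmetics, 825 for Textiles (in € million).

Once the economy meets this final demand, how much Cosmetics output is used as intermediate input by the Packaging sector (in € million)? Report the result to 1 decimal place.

I − A =
  [   0.65    -0.15    -0.25]
  [  -0.35     0.65    -0.10]
  [   0.00    -0.40     0.90]
Cofactors of I−A, C_ij = (−1)^(i+j)·(minor ij) (rows/columns in the sector order above):
  C_11 = (0.65)(0.90) − (-0.10)(-0.40) = 0.5450
  C_12 = −[(-0.35)(0.90) − (-0.10)(0.00)] = 0.3150
  C_13 = (-0.35)(-0.40) − (0.65)(0.00) = 0.1400
  C_21 = −[(-0.15)(0.90) − (-0.25)(-0.40)] = 0.2350
  C_22 = (0.65)(0.90) − (-0.25)(0.00) = 0.5850
  C_23 = −[(0.65)(-0.40) − (-0.15)(0.00)] = 0.2600
  C_31 = (-0.15)(-0.10) − (-0.25)(0.65) = 0.1775
  C_32 = −[(0.65)(-0.10) − (-0.25)(-0.35)] = 0.1525
  C_33 = (0.65)(0.65) − (-0.15)(-0.35) = 0.3700
det(I−A) = Σ_j (I−A)_1j·C_1j = (0.65)(0.5450) + (-0.15)(0.3150) + (-0.25)(0.1400) = 0.2720
adj(I−A) = Cᵀ =
  [ 0.5450   0.2350   0.1775]
  [ 0.3150   0.5850   0.1525]
  [ 0.1400   0.2600   0.3700]
(I − A)⁻¹ = adj(I−A) / det(I−A) ≈
  [   2.0037     0.8640     0.6526]
  [   1.1581     2.1507     0.5607]
  [   0.5147     0.9559     1.3603]
First solve x = (I − A)⁻¹ d = adj(I−A)·d / det(I−A); in particular x_1 = (0.5450·925 + 0.2350·825 + 0.1775·825) / 0.2720 = 844.4375 / 0.2720 ≈ 3104.550.
Intermediate flow from 2 to 1: z_21 = a_21 · x_1 = 0.35 × 844.4375 / 0.2720 = 295.553125 / 0.2720 ≈ 1086.6.

z_21 = 1086.6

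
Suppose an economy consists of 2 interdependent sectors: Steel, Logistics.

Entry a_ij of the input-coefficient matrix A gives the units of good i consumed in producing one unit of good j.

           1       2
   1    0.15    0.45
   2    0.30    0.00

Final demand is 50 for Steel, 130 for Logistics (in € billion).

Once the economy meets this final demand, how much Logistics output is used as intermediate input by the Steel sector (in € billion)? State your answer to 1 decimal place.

I − A =
  [   0.85    -0.45]
  [  -0.30     1.00]
det(I−A) = (0.85)(1.00) − (-0.45)(-0.30) = 0.7150
adj(I−A) = [[1.00, 0.45], [0.30, 0.85]]
(I − A)⁻¹ = adj(I−A) / det(I−A) ≈
  [   1.3986     0.6294]
  [   0.4196     1.1888]
First solve x = (I − A)⁻¹ d = adj(I−A)·d / det(I−A); in particular x_1 = (1.00·50 + 0.45·130) / 0.7150 = 108.50 / 0.7150 ≈ 151.748.
Intermediate flow from 2 to 1: z_21 = a_21 · x_1 = 0.30 × 108.50 / 0.7150 = 32.55 / 0.7150 ≈ 45.5.

z_21 = 45.5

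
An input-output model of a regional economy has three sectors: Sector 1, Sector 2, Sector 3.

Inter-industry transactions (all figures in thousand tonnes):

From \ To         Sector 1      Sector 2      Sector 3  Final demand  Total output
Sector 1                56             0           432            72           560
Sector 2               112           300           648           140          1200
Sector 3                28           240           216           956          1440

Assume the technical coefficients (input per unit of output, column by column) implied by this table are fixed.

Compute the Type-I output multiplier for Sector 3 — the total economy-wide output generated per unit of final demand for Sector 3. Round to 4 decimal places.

m_3 = 2.9073

Technical coefficients a_ij = z_ij / X_j:
  a_11 = 56/560 = 0.10, a_21 = 112/560 = 0.20, a_31 = 28/560 = 0.05
  a_12 = 0/1200 = 0.00, a_22 = 300/1200 = 0.25, a_32 = 240/1200 = 0.20
  a_13 = 432/1440 = 0.30, a_23 = 648/1440 = 0.45, a_33 = 216/1440 = 0.15
I − A =
  [   0.90     0.00    -0.30]
  [  -0.20     0.75    -0.45]
  [  -0.05    -0.20     0.85]
Cofactors of I−A, C_ij = (−1)^(i+j)·(minor ij) (rows/columns in the sector order above):
  C_11 = (0.75)(0.85) − (-0.45)(-0.20) = 0.5475
  C_12 = −[(-0.20)(0.85) − (-0.45)(-0.05)] = 0.1925
  C_13 = (-0.20)(-0.20) − (0.75)(-0.05) = 0.0775
  C_21 = −[(0.00)(0.85) − (-0.30)(-0.20)] = 0.0600
  C_22 = (0.90)(0.85) − (-0.30)(-0.05) = 0.7500
  C_23 = −[(0.90)(-0.20) − (0.00)(-0.05)] = 0.1800
  C_31 = (0.00)(-0.45) − (-0.30)(0.75) = 0.2250
  C_32 = −[(0.90)(-0.45) − (-0.30)(-0.20)] = 0.4650
  C_33 = (0.90)(0.75) − (0.00)(-0.20) = 0.6750
det(I−A) = Σ_j (I−A)_1j·C_1j = (0.90)(0.5475) + (0.00)(0.1925) + (-0.30)(0.0775) = 0.4695
adj(I−A) = Cᵀ =
  [ 0.5475   0.0600   0.2250]
  [ 0.1925   0.7500   0.4650]
  [ 0.0775   0.1800   0.6750]
(I − A)⁻¹ = adj(I−A) / det(I−A) ≈
  [   1.16613     0.12780     0.47923]
  [   0.41001     1.59744     0.99042]
  [   0.16507     0.38339     1.43770]
The output multiplier for sector j is the column-j sum of the Leontief inverse (I − A)⁻¹ = adj(I−A) / det(I−A).
Column 3 of adj(I−A): (0.2250, 0.4650, 0.6750); det(I−A) = 0.4695.
m_3 = (0.2250 + 0.4650 + 0.6750) / 0.4695 = 1.365 / 0.4695 ≈ 2.9073.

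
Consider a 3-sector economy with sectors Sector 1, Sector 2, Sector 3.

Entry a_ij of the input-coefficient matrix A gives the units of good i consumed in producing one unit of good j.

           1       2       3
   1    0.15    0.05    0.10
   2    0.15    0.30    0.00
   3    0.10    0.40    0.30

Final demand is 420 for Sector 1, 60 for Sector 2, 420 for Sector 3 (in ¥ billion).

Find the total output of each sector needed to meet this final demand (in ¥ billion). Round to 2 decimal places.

x_1 = 601.88, x_2 = 214.69, x_3 = 808.66

I − A =
  [   0.85    -0.05    -0.10]
  [  -0.15     0.70     0.00]
  [  -0.10    -0.40     0.70]
Cofactors of I−A, C_ij = (−1)^(i+j)·(minor ij) (rows/columns in the sector order above):
  C_11 = (0.70)(0.70) − (0.00)(-0.40) = 0.4900
  C_12 = −[(-0.15)(0.70) − (0.00)(-0.10)] = 0.1050
  C_13 = (-0.15)(-0.40) − (0.70)(-0.10) = 0.1300
  C_21 = −[(-0.05)(0.70) − (-0.10)(-0.40)] = 0.0750
  C_22 = (0.85)(0.70) − (-0.10)(-0.10) = 0.5850
  C_23 = −[(0.85)(-0.40) − (-0.05)(-0.10)] = 0.3450
  C_31 = (-0.05)(0.00) − (-0.10)(0.70) = 0.0700
  C_32 = −[(0.85)(0.00) − (-0.10)(-0.15)] = 0.0150
  C_33 = (0.85)(0.70) − (-0.05)(-0.15) = 0.5875
det(I−A) = Σ_j (I−A)_1j·C_1j = (0.85)(0.4900) + (-0.05)(0.1050) + (-0.10)(0.1300) = 0.39825
adj(I−A) = Cᵀ =
  [ 0.4900   0.0750   0.0700]
  [ 0.1050   0.5850   0.0150]
  [ 0.1300   0.3450   0.5875]
(I − A)⁻¹ = adj(I−A) / det(I−A) ≈
  [   1.2304     0.1883     0.1758]
  [   0.2637     1.4689     0.0377]
  [   0.3264     0.8663     1.4752]
x = (I − A)⁻¹ d = adj(I−A)·d / det(I−A), with det(I−A) = 0.39825:
  x_1 = (0.4900·420 + 0.0750·60 + 0.0700·420) / 0.39825 = 239.70 / 0.39825 ≈ 601.88
  x_2 = (0.1050·420 + 0.5850·60 + 0.0150·420) / 0.39825 = 85.50 / 0.39825 ≈ 214.69
  x_3 = (0.1300·420 + 0.3450·60 + 0.5875·420) / 0.39825 = 322.05 / 0.39825 ≈ 808.66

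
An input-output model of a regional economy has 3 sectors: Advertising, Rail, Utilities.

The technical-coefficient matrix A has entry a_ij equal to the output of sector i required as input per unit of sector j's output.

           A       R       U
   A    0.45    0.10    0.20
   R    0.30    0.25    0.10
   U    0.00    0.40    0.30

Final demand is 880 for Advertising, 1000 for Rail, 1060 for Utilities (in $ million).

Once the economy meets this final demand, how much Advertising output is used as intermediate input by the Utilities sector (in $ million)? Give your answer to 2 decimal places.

I − A =
  [   0.55    -0.10    -0.20]
  [  -0.30     0.75    -0.10]
  [   0.00    -0.40     0.70]
Cofactors of I−A, C_ij = (−1)^(i+j)·(minor ij) (rows/columns in the sector order above):
  C_11 = (0.75)(0.70) − (-0.10)(-0.40) = 0.4850
  C_12 = −[(-0.30)(0.70) − (-0.10)(0.00)] = 0.2100
  C_13 = (-0.30)(-0.40) − (0.75)(0.00) = 0.1200
  C_21 = −[(-0.10)(0.70) − (-0.20)(-0.40)] = 0.1500
  C_22 = (0.55)(0.70) − (-0.20)(0.00) = 0.3850
  C_23 = −[(0.55)(-0.40) − (-0.10)(0.00)] = 0.2200
  C_31 = (-0.10)(-0.10) − (-0.20)(0.75) = 0.1600
  C_32 = −[(0.55)(-0.10) − (-0.20)(-0.30)] = 0.1150
  C_33 = (0.55)(0.75) − (-0.10)(-0.30) = 0.3825
det(I−A) = Σ_j (I−A)_1j·C_1j = (0.55)(0.4850) + (-0.10)(0.2100) + (-0.20)(0.1200) = 0.22175
adj(I−A) = Cᵀ =
  [ 0.4850   0.1500   0.1600]
  [ 0.2100   0.3850   0.1150]
  [ 0.1200   0.2200   0.3825]
(I − A)⁻¹ = adj(I−A) / det(I−A) ≈
  [   2.1871     0.6764     0.7215]
  [   0.9470     1.7362     0.5186]
  [   0.5411     0.9921     1.7249]
First solve x = (I − A)⁻¹ d = adj(I−A)·d / det(I−A); in particular x_U = (0.1200·880 + 0.2200·1000 + 0.3825·1060) / 0.22175 = 731.05 / 0.22175 ≈ 3296.7306.
Intermediate flow from A to U: z_AU = a_AU · x_U = 0.20 × 731.05 / 0.22175 = 146.21 / 0.22175 ≈ 659.35.

z_AU = 659.35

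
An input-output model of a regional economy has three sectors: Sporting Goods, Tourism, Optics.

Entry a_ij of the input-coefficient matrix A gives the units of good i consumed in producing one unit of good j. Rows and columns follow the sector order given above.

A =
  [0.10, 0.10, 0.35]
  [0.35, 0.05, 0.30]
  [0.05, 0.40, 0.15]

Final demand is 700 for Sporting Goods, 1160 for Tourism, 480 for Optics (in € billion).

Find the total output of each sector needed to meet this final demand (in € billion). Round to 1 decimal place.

I − A =
  [   0.90    -0.10    -0.35]
  [  -0.35     0.95    -0.30]
  [  -0.05    -0.40     0.85]
Cofactors of I−A, C_ij = (−1)^(i+j)·(minor ij) (rows/columns in the sector order above):
  C_11 = (0.95)(0.85) − (-0.30)(-0.40) = 0.6875
  C_12 = −[(-0.35)(0.85) − (-0.30)(-0.05)] = 0.3125
  C_13 = (-0.35)(-0.40) − (0.95)(-0.05) = 0.1875
  C_21 = −[(-0.10)(0.85) − (-0.35)(-0.40)] = 0.2250
  C_22 = (0.90)(0.85) − (-0.35)(-0.05) = 0.7475
  C_23 = −[(0.90)(-0.40) − (-0.10)(-0.05)] = 0.3650
  C_31 = (-0.10)(-0.30) − (-0.35)(0.95) = 0.3625
  C_32 = −[(0.90)(-0.30) − (-0.35)(-0.35)] = 0.3925
  C_33 = (0.90)(0.95) − (-0.10)(-0.35) = 0.8200
det(I−A) = Σ_j (I−A)_1j·C_1j = (0.90)(0.6875) + (-0.10)(0.3125) + (-0.35)(0.1875) = 0.521875
adj(I−A) = Cᵀ =
  [ 0.6875   0.2250   0.3625]
  [ 0.3125   0.7475   0.3925]
  [ 0.1875   0.3650   0.8200]
(I − A)⁻¹ = adj(I−A) / det(I−A) ≈
  [   1.3174     0.4311     0.6946]
  [   0.5988     1.4323     0.7521]
  [   0.3593     0.6994     1.5713]
x = (I − A)⁻¹ d = adj(I−A)·d / det(I−A), with det(I−A) = 0.521875:
  x_1 = (0.6875·700 + 0.2250·1160 + 0.3625·480) / 0.521875 = 916.25 / 0.521875 ≈ 1755.7
  x_2 = (0.3125·700 + 0.7475·1160 + 0.3925·480) / 0.521875 = 1274.25 / 0.521875 ≈ 2441.7
  x_3 = (0.1875·700 + 0.3650·1160 + 0.8200·480) / 0.521875 = 948.25 / 0.521875 ≈ 1817.0

x_1 = 1755.7, x_2 = 2441.7, x_3 = 1817.0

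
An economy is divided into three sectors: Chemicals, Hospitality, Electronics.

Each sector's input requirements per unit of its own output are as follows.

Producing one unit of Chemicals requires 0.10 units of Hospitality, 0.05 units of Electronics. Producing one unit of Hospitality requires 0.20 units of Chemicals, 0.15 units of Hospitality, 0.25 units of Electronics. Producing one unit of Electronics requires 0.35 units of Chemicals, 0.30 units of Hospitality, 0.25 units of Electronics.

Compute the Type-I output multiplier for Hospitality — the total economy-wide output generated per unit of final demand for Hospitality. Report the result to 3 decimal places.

m_H = 2.361

I − A =
  [   1.00    -0.20    -0.35]
  [  -0.10     0.85    -0.30]
  [  -0.05    -0.25     0.75]
Cofactors of I−A, C_ij = (−1)^(i+j)·(minor ij) (rows/columns in the sector order above):
  C_11 = (0.85)(0.75) − (-0.30)(-0.25) = 0.5625
  C_12 = −[(-0.10)(0.75) − (-0.30)(-0.05)] = 0.0900
  C_13 = (-0.10)(-0.25) − (0.85)(-0.05) = 0.0675
  C_21 = −[(-0.20)(0.75) − (-0.35)(-0.25)] = 0.2375
  C_22 = (1.00)(0.75) − (-0.35)(-0.05) = 0.7325
  C_23 = −[(1.00)(-0.25) − (-0.20)(-0.05)] = 0.2600
  C_31 = (-0.20)(-0.30) − (-0.35)(0.85) = 0.3575
  C_32 = −[(1.00)(-0.30) − (-0.35)(-0.10)] = 0.3350
  C_33 = (1.00)(0.85) − (-0.20)(-0.10) = 0.8300
det(I−A) = Σ_j (I−A)_1j·C_1j = (1.00)(0.5625) + (-0.20)(0.0900) + (-0.35)(0.0675) = 0.520875
adj(I−A) = Cᵀ =
  [ 0.5625   0.2375   0.3575]
  [ 0.0900   0.7325   0.3350]
  [ 0.0675   0.2600   0.8300]
(I − A)⁻¹ = adj(I−A) / det(I−A) ≈
  [   1.0799     0.4560     0.6863]
  [   0.1728     1.4063     0.6431]
  [   0.1296     0.4992     1.5935]
The output multiplier for sector j is the column-j sum of the Leontief inverse (I − A)⁻¹ = adj(I−A) / det(I−A).
Column H of adj(I−A): (0.2375, 0.7325, 0.2600); det(I−A) = 0.520875.
m_H = (0.2375 + 0.7325 + 0.2600) / 0.520875 = 1.23 / 0.520875 ≈ 2.361.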